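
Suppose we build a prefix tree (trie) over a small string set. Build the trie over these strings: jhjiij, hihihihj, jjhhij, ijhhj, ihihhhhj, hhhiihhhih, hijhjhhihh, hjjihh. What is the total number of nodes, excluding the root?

53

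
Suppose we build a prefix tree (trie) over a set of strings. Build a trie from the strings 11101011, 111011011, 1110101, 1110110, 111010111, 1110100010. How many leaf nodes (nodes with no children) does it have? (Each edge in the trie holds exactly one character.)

A leaf is a node with no children — equivalently, the end of a word that is not a proper prefix of any other stored word.
Those words: "1110100010", "111010111", "111011011"
Leaf count: 3

3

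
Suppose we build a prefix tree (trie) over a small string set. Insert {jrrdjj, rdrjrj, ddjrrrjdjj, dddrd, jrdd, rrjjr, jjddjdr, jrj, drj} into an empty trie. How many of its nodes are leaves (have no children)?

Leaves are exactly the stored words that no other stored word extends.
Those words: "dddrd", "ddjrrrjdjj", "drj", "jjddjdr", "jrdd", "jrj", "jrrdjj", "rdrjrj", "rrjjr"
Leaf count: 9

9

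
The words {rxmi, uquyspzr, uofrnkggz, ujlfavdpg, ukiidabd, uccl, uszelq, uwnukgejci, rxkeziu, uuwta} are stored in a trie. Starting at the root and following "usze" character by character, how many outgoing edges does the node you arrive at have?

1

The children of the "usze" node are the distinct next characters among strings starting with "usze".
Distinct next characters after "usze": l.
That node has 1 child edge.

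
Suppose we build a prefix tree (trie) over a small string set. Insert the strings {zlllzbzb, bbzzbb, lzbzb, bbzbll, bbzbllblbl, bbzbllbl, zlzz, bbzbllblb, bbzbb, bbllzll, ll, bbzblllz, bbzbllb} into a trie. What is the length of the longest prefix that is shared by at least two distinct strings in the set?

9

Look for the deepest trie node that still has at least two words in its subtree.
e.g. "bbzbllblb" and "bbzbllblbl" share the prefix "bbzbllblb" of length 9; no pair shares a longer one.
Longest shared-prefix length: 9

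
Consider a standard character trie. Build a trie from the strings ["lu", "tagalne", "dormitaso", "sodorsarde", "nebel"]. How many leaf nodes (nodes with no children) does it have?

5

A leaf is a node with no children — equivalently, the end of a word that is not a proper prefix of any other stored word.
Those words: "dormitaso", "lu", "nebel", "sodorsarde", "tagalne"
Leaf count: 5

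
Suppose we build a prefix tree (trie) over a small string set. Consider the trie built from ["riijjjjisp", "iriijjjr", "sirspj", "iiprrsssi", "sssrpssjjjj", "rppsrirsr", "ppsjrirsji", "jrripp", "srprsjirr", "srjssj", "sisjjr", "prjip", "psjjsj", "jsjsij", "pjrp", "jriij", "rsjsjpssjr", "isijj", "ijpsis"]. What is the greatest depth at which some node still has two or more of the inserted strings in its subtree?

2

Look for the deepest trie node that still has at least two words in its subtree.
"jriij" and "jrripp" agree on "jr" (2 characters) before diverging; nothing deeper is shared.
Longest shared-prefix length: 2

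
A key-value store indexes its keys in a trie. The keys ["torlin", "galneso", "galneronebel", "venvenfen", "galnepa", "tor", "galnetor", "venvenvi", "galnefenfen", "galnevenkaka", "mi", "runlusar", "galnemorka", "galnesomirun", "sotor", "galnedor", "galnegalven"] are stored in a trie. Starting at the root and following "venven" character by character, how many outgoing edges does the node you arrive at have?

The children of the "venven" node are the distinct next characters among strings starting with "venven".
Distinct next characters after "venven": f, v.
That node has 2 child edges.

2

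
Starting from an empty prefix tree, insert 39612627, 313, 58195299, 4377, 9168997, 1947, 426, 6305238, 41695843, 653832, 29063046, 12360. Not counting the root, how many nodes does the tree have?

66

For each word, the new-node count is its length minus the longest prefix already in the trie:
  "39612627" → 8 new (3, 9, 6, 1, 2, 6, 2, 7)
  "313" → prefix "3" already present; 2 new (1, 3)
  "58195299" → 8 new (5, 8, 1, 9, 5, 2, 9, 9)
  "4377" → 4 new (4, 3, 7, 7)
  "9168997" → 7 new (9, 1, 6, 8, 9, 9, 7)
  "1947" → 4 new (1, 9, 4, 7)
  "426" → prefix "4" already present; 2 new (2, 6)
  "6305238" → 7 new (6, 3, 0, 5, 2, 3, 8)
  "41695843" → prefix "4" already present; 7 new (1, 6, 9, 5, 8, 4, 3)
  "653832" → prefix "6" already present; 5 new (5, 3, 8, 3, 2)
  "29063046" → 8 new (2, 9, 0, 6, 3, 0, 4, 6)
  "12360" → prefix "1" already present; 4 new (2, 3, 6, 0)
Total nodes = 8 + 2 + 8 + 4 + 7 + 4 + 2 + 7 + 7 + 5 + 8 + 4 = 66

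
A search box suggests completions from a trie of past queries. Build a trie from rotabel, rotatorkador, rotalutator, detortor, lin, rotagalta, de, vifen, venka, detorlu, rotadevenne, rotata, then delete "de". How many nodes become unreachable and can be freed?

Walk "de" from the leaf back toward the root, removing each node that no remaining word uses.
Every node on "de" is still needed (e.g. by "detortor"), so nothing is freed.
Nodes removed: 0

0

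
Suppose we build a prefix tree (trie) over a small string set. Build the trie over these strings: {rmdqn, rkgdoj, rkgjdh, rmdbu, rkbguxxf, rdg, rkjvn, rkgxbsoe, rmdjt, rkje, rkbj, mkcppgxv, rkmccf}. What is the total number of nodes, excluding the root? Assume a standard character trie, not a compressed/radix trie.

Insert word by word; a character creates a node only if that edge doesn't already exist:
  "rmdqn" → 5 new (r, m, d, q, n)
  "rkgdoj" → prefix "r" already present; 5 new (k, g, d, o, j)
  "rkgjdh" → prefix "rkg" already present; 3 new (j, d, h)
  "rmdbu" → prefix "rmd" already present; 2 new (b, u)
  "rkbguxxf" → prefix "rk" already present; 6 new (b, g, u, x, x, f)
  "rdg" → prefix "r" already present; 2 new (d, g)
  "rkjvn" → prefix "rk" already present; 3 new (j, v, n)
  "rkgxbsoe" → prefix "rkg" already present; 5 new (x, b, s, o, e)
  "rmdjt" → prefix "rmd" already present; 2 new (j, t)
  "rkje" → prefix "rkj" already present; 1 new (e)
  "rkbj" → prefix "rkb" already present; 1 new (j)
  "mkcppgxv" → 8 new (m, k, c, p, p, g, x, v)
  "rkmccf" → prefix "rk" already present; 4 new (m, c, c, f)
Total nodes = 5 + 5 + 3 + 2 + 6 + 2 + 3 + 5 + 2 + 1 + 1 + 8 + 4 = 47

47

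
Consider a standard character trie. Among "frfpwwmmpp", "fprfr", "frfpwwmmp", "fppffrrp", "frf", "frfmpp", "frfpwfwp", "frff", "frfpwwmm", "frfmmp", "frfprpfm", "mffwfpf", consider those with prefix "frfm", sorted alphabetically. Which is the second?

Filter for "frfm…" and sort: "frfmmp", "frfmpp"
The 2nd is frfmpp.

frfmpp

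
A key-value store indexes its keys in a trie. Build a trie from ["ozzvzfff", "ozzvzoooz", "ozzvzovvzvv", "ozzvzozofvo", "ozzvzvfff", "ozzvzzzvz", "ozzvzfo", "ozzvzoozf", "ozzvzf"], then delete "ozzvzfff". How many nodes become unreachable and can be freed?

After clearing the end-marker at "ozzvzfff", prune upward until reaching a node still needed by another word.
The suffix "ff" (2 nodes) is used only by "ozzvzfff"; the node for "ozzvzf" still has the child "o", so pruning stops there.
Nodes removed: 2

2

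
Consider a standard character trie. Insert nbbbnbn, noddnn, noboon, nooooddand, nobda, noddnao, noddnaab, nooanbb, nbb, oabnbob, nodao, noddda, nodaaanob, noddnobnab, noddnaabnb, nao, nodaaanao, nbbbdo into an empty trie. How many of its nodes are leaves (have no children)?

A leaf is a node with no children — equivalently, the end of a word that is not a proper prefix of any other stored word.
Those words: "nao", "nbbbdo", "nbbbnbn", "nobda", "noboon", "nodaaanao", "nodaaanob", "nodao", "noddda", "noddnaabnb", "noddnao", "noddnn", "noddnobnab", "nooanbb", "nooooddand", "oabnbob"
Leaf count: 16

16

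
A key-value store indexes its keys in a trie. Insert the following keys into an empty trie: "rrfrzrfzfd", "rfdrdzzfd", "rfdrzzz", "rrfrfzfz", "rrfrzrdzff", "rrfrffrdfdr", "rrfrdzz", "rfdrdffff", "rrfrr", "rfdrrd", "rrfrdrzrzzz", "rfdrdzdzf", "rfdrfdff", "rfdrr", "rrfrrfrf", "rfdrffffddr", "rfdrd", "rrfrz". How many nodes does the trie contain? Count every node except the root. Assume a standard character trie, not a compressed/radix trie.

67

For each word, the new-node count is its length minus the longest prefix already in the trie:
  "rrfrzrfzfd" → 10 new (r, r, f, r, z, r, f, z, f, d)
  "rfdrdzzfd" → prefix "r" already present; 8 new (f, d, r, d, z, z, f, d)
  "rfdrzzz" → prefix "rfdr" already present; 3 new (z, z, z)
  "rrfrfzfz" → prefix "rrfr" already present; 4 new (f, z, f, z)
  "rrfrzrdzff" → prefix "rrfrzr" already present; 4 new (d, z, f, f)
  "rrfrffrdfdr" → prefix "rrfrf" already present; 6 new (f, r, d, f, d, r)
  "rrfrdzz" → prefix "rrfr" already present; 3 new (d, z, z)
  "rfdrdffff" → prefix "rfdrd" already present; 4 new (f, f, f, f)
  "rrfrr" → prefix "rrfr" already present; 1 new (r)
  "rfdrrd" → prefix "rfdr" already present; 2 new (r, d)
  "rrfrdrzrzzz" → prefix "rrfrd" already present; 6 new (r, z, r, z, z, z)
  "rfdrdzdzf" → prefix "rfdrdz" already present; 3 new (d, z, f)
  "rfdrfdff" → prefix "rfdr" already present; 4 new (f, d, f, f)
  "rfdrr" → prefix "rfdrr" already present; 0 new (none)
  "rrfrrfrf" → prefix "rrfrr" already present; 3 new (f, r, f)
  "rfdrffffddr" → prefix "rfdrf" already present; 6 new (f, f, f, d, d, r)
  "rfdrd" → prefix "rfdrd" already present; 0 new (none)
  "rrfrz" → prefix "rrfrz" already present; 0 new (none)
Total nodes = 10 + 8 + 3 + 4 + 4 + 6 + 3 + 4 + 1 + 2 + 6 + 3 + 4 + 0 + 3 + 6 + 0 + 0 = 67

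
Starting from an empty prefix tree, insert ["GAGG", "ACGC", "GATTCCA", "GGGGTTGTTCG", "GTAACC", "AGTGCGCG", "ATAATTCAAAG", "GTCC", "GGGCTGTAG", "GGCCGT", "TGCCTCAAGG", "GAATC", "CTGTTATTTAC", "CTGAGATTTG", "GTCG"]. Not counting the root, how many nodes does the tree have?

89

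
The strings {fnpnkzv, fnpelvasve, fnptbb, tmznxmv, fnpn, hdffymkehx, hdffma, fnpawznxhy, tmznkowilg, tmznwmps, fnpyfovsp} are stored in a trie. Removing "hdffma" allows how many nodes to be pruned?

After clearing the end-marker at "hdffma", prune upward until reaching a node still needed by another word.
The suffix "ma" (2 nodes) is used only by "hdffma"; the node for "hdff" still has the child "y", so pruning stops there.
Nodes removed: 2

2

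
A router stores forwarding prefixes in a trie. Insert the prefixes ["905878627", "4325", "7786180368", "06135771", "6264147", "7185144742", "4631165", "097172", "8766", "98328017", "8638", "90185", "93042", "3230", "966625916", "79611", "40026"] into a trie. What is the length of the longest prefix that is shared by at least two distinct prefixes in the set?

Look for the deepest trie node that still has at least two words in its subtree.
e.g. "90185" and "905878627" share the prefix "90" of length 2; no pair shares a longer one.
Longest shared-prefix length: 2

2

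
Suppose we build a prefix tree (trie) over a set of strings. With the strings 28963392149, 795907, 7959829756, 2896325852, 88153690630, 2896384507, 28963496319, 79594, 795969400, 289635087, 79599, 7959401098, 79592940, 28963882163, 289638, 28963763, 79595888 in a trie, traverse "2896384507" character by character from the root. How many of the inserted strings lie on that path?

2

Walk "2896384507" from the root; an end-of-word marker is hit whenever a stored word is a prefix of "2896384507".
Prefixes of the query that are stored words: "289638", "2896384507"
Count: 2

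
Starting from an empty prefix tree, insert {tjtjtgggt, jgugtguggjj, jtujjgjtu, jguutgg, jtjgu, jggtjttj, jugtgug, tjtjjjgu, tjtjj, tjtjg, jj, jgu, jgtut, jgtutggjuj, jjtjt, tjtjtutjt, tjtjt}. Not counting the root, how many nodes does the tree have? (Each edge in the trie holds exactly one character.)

Count nodes per top-level branch (shared prefixes stored once):
  'j'-branch (jggtjttj, jgtut, jgtutggjuj, jgu, jgugtguggjj, jguutgg, jj, jjtjt, jtjgu, jtujjgjtu, jugtgug): 50 nodes
  't'-branch (tjtjg, tjtjj, tjtjjjgu, tjtjt, tjtjtgggt, tjtjtutjt): 18 nodes
Sum: 68

68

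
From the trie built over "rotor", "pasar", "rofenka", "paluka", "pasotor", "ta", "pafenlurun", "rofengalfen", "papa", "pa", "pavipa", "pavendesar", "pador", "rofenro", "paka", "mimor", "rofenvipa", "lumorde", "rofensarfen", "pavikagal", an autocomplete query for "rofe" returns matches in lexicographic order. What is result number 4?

Words with prefix "rofe", in lexicographic order: "rofengalfen", "rofenka", "rofenro", "rofensarfen", "rofenvipa"
Position 4: rofensarfen

rofensarfen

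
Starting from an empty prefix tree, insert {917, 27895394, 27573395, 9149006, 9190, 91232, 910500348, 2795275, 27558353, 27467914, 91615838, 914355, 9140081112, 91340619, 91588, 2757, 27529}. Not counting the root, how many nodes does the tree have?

77

Insert word by word; a character creates a node only if that edge doesn't already exist:
  "917" → 3 new (9, 1, 7)
  "27895394" → 8 new (2, 7, 8, 9, 5, 3, 9, 4)
  "27573395" → prefix "27" already present; 6 new (5, 7, 3, 3, 9, 5)
  "9149006" → prefix "91" already present; 5 new (4, 9, 0, 0, 6)
  "9190" → prefix "91" already present; 2 new (9, 0)
  "91232" → prefix "91" already present; 3 new (2, 3, 2)
  "910500348" → prefix "91" already present; 7 new (0, 5, 0, 0, 3, 4, 8)
  "2795275" → prefix "27" already present; 5 new (9, 5, 2, 7, 5)
  "27558353" → prefix "275" already present; 5 new (5, 8, 3, 5, 3)
  "27467914" → prefix "27" already present; 6 new (4, 6, 7, 9, 1, 4)
  "91615838" → prefix "91" already present; 6 new (6, 1, 5, 8, 3, 8)
  "914355" → prefix "914" already present; 3 new (3, 5, 5)
  "9140081112" → prefix "914" already present; 7 new (0, 0, 8, 1, 1, 1, 2)
  "91340619" → prefix "91" already present; 6 new (3, 4, 0, 6, 1, 9)
  "91588" → prefix "91" already present; 3 new (5, 8, 8)
  "2757" → prefix "2757" already present; 0 new (none)
  "27529" → prefix "275" already present; 2 new (2, 9)
Total nodes = 3 + 8 + 6 + 5 + 2 + 3 + 7 + 5 + 5 + 6 + 6 + 3 + 7 + 6 + 3 + 0 + 2 = 77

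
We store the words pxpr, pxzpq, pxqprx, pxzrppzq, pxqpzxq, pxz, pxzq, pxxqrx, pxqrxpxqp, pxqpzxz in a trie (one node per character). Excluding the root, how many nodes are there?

31

Trace insertions, counting only characters that open a new branch:
  "pxpr" → 4 new (p, x, p, r)
  "pxzpq" → prefix "px" already present; 3 new (z, p, q)
  "pxqprx" → prefix "px" already present; 4 new (q, p, r, x)
  "pxzrppzq" → prefix "pxz" already present; 5 new (r, p, p, z, q)
  "pxqpzxq" → prefix "pxqp" already present; 3 new (z, x, q)
  "pxz" → prefix "pxz" already present; 0 new (none)
  "pxzq" → prefix "pxz" already present; 1 new (q)
  "pxxqrx" → prefix "px" already present; 4 new (x, q, r, x)
  "pxqrxpxqp" → prefix "pxq" already present; 6 new (r, x, p, x, q, p)
  "pxqpzxz" → prefix "pxqpzx" already present; 1 new (z)
Total nodes = 4 + 3 + 4 + 5 + 3 + 0 + 1 + 4 + 6 + 1 = 31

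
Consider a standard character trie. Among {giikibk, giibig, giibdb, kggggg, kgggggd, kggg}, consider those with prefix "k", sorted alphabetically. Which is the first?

Filter for "k…" and sort: "kggg", "kggggg", "kgggggd"
Position 1: kggg

kggg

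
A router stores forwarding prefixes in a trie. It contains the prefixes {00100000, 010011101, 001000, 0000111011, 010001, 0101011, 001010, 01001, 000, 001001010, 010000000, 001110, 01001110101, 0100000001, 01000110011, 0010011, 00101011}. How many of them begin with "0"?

17

Walk to "0"; the words in its subtree are exactly those with that prefix.
Matches: "000", "0000111011", "001000", "00100000", "001001010", "0010011", "001010", "00101011", "001110", "010000000", "0100000001", "010001", "01000110011", "01001", "010011101", "01001110101", "0101011"
Count: 17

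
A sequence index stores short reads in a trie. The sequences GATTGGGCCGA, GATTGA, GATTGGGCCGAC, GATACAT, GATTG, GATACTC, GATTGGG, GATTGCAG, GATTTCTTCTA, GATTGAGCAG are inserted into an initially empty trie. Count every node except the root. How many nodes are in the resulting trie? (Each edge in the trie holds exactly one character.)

33

Insert word by word; a character creates a node only if that edge doesn't already exist:
  "GATTGGGCCGA" → 11 new (G, A, T, T, G, G, G, C, C, G, A)
  "GATTGA" → prefix "GATTG" already present; 1 new (A)
  "GATTGGGCCGAC" → prefix "GATTGGGCCGA" already present; 1 new (C)
  "GATACAT" → prefix "GAT" already present; 4 new (A, C, A, T)
  "GATTG" → prefix "GATTG" already present; 0 new (none)
  "GATACTC" → prefix "GATAC" already present; 2 new (T, C)
  "GATTGGG" → prefix "GATTGGG" already present; 0 new (none)
  "GATTGCAG" → prefix "GATTG" already present; 3 new (C, A, G)
  "GATTTCTTCTA" → prefix "GATT" already present; 7 new (T, C, T, T, C, T, A)
  "GATTGAGCAG" → prefix "GATTGA" already present; 4 new (G, C, A, G)
Total nodes = 11 + 1 + 1 + 4 + 0 + 2 + 0 + 3 + 7 + 4 = 33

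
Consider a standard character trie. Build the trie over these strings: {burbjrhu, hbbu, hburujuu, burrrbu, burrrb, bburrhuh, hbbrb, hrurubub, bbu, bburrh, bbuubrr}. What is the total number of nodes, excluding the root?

42

Trace insertions, counting only characters that open a new branch:
  "burbjrhu" → 8 new (b, u, r, b, j, r, h, u)
  "hbbu" → 4 new (h, b, b, u)
  "hburujuu" → prefix "hb" already present; 6 new (u, r, u, j, u, u)
  "burrrbu" → prefix "bur" already present; 4 new (r, r, b, u)
  "burrrb" → prefix "burrrb" already present; 0 new (none)
  "bburrhuh" → prefix "b" already present; 7 new (b, u, r, r, h, u, h)
  "hbbrb" → prefix "hbb" already present; 2 new (r, b)
  "hrurubub" → prefix "h" already present; 7 new (r, u, r, u, b, u, b)
  "bbu" → prefix "bbu" already present; 0 new (none)
  "bburrh" → prefix "bburrh" already present; 0 new (none)
  "bbuubrr" → prefix "bbu" already present; 4 new (u, b, r, r)
Total nodes = 8 + 4 + 6 + 4 + 0 + 7 + 2 + 7 + 0 + 0 + 4 = 42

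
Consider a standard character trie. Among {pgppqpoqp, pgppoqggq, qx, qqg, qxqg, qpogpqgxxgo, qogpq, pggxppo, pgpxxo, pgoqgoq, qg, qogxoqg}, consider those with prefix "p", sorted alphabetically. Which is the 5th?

pgpxxo

DFS of the "p" subtree visits, in order: "pggxppo", "pgoqgoq", "pgppoqggq", "pgppqpoqp", "pgpxxo"
The 5th is pgpxxo.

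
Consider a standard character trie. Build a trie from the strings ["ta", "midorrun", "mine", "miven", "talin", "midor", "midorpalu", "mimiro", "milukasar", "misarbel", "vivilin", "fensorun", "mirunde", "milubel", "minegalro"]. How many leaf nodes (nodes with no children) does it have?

12

Leaves are exactly the stored words that no other stored word extends.
Those words: "fensorun", "midorpalu", "midorrun", "milubel", "milukasar", "mimiro", "minegalro", "mirunde", "misarbel", "miven", "talin", "vivilin"
Leaf count: 12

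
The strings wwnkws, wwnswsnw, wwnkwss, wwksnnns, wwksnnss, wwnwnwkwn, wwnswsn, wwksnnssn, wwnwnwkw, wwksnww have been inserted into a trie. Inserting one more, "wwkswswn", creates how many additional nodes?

"wwks" is already a path in the trie; the remaining "wswn" must be added.
So 8 − 4 = 4 new nodes.

4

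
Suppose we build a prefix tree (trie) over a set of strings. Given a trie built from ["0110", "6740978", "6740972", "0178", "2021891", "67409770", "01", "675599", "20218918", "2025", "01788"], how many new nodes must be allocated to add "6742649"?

4

Walking "6742649" from the root, the first 3 characters ("674") follow existing edges; "2" is the first miss.
Each of the 4 remaining characters creates one node.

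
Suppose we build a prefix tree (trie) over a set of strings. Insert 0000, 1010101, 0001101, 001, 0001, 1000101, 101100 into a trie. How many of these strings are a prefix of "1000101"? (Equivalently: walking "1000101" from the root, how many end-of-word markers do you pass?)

1

Check each prefix of "1000101" against the stored set — each match is an end-marker on the path.
Prefixes of the query that are stored words: "1000101"
Count: 1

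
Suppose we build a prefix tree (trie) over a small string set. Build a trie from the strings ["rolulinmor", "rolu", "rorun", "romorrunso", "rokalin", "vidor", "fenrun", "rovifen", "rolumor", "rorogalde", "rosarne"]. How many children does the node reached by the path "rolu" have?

2

Follow the path "rolu" to its node, then look at its outgoing edges.
Characters that immediately follow "rolu" among the stored strings: {l, m}.
That node has 2 child edges.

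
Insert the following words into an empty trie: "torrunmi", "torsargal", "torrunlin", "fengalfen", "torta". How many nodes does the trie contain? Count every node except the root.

28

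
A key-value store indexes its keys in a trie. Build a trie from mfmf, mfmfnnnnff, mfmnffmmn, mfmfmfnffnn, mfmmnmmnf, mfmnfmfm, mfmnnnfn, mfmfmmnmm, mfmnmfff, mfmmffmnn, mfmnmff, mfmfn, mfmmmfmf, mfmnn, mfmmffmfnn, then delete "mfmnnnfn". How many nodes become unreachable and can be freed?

3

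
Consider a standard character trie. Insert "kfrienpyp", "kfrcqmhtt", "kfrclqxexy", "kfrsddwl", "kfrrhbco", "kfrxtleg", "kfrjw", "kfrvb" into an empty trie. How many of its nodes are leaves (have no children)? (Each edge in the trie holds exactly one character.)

Leaves are exactly the stored words that no other stored word extends.
Those words: "kfrclqxexy", "kfrcqmhtt", "kfrienpyp", "kfrjw", "kfrrhbco", "kfrsddwl", "kfrvb", "kfrxtleg"
Leaf count: 8

8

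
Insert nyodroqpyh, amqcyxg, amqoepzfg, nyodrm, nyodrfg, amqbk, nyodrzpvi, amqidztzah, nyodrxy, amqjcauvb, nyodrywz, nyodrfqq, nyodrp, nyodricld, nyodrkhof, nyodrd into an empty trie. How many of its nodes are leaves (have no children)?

16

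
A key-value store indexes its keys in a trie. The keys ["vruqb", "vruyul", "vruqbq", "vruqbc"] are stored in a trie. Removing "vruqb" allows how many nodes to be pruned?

0

A node on "vruqb"'s path can go only if nothing else ends at it or branches off below it.
Every node on "vruqb" is still needed (e.g. by "vruqbq"), so nothing is freed.
Nodes removed: 0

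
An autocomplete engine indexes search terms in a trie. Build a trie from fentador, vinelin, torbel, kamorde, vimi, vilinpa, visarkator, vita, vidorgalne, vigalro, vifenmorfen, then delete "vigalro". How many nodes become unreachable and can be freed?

5

Walk "vigalro" from the leaf back toward the root, removing each node that no remaining word uses.
The suffix "galro" (5 nodes) is used only by "vigalro"; the node for "vi" still has the child "n", so pruning stops there.
Nodes removed: 5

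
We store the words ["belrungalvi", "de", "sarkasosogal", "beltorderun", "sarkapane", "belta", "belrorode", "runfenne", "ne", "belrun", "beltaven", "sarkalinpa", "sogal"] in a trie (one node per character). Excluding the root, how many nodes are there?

For each word, the new-node count is its length minus the longest prefix already in the trie:
  "belrungalvi" → 11 new (b, e, l, r, u, n, g, a, l, v, i)
  "de" → 2 new (d, e)
  "sarkasosogal" → 12 new (s, a, r, k, a, s, o, s, o, g, a, l)
  "beltorderun" → prefix "bel" already present; 8 new (t, o, r, d, e, r, u, n)
  "sarkapane" → prefix "sarka" already present; 4 new (p, a, n, e)
  "belta" → prefix "belt" already present; 1 new (a)
  "belrorode" → prefix "belr" already present; 5 new (o, r, o, d, e)
  "runfenne" → 8 new (r, u, n, f, e, n, n, e)
  "ne" → 2 new (n, e)
  "belrun" → prefix "belrun" already present; 0 new (none)
  "beltaven" → prefix "belta" already present; 3 new (v, e, n)
  "sarkalinpa" → prefix "sarka" already present; 5 new (l, i, n, p, a)
  "sogal" → prefix "s" already present; 4 new (o, g, a, l)
Total nodes = 11 + 2 + 12 + 8 + 4 + 1 + 5 + 8 + 2 + 0 + 3 + 5 + 4 = 65

65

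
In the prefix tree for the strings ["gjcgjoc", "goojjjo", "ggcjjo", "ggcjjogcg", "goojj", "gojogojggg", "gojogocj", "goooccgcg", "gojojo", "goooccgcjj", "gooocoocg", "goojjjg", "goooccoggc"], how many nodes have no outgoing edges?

A leaf is a node with no children — equivalently, the end of a word that is not a proper prefix of any other stored word.
Those words: "ggcjjogcg", "gjcgjoc", "gojogocj", "gojogojggg", "gojojo", "goojjjg", "goojjjo", "goooccgcg", "goooccgcjj", "goooccoggc", "gooocoocg"
Leaf count: 11

11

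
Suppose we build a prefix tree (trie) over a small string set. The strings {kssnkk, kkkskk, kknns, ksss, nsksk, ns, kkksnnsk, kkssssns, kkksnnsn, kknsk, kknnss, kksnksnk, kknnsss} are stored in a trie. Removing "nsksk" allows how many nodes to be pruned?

3

Walk "nsksk" from the leaf back toward the root, removing each node that no remaining word uses.
The suffix "ksk" (3 nodes) is used only by "nsksk"; "ns" is itself a stored word, so pruning stops there.
Nodes removed: 3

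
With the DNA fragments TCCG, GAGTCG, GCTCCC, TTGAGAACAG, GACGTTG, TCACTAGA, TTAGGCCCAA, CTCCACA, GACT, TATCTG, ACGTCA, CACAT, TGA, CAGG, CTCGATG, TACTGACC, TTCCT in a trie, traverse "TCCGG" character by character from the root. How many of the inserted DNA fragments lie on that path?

Traverse "TCCGG" character by character; count nodes along the way that are marked as word ends.
Prefixes of the query that are stored words: "TCCG"
Count: 1

1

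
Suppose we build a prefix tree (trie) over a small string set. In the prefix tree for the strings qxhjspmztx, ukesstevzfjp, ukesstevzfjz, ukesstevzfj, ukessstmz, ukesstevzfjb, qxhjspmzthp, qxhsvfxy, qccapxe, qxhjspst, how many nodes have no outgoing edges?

9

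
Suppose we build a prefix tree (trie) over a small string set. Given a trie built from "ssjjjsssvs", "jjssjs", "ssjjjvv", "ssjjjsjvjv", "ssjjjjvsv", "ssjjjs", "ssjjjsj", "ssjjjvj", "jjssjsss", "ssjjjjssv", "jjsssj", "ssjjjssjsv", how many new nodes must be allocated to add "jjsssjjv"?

2

The longest prefix of "jjsssjjv" already in the trie is "jjsssj" (length 6).
So 8 − 6 = 2 new nodes.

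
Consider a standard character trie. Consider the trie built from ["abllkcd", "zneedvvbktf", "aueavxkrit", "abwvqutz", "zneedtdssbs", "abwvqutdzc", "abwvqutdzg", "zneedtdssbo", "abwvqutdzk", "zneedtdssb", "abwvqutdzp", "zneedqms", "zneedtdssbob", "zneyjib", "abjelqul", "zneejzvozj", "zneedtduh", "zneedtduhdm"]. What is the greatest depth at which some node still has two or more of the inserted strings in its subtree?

11

The deepest shared node is where two words last agree before diverging.
e.g. "zneedtdssbo" and "zneedtdssbob" share the prefix "zneedtdssbo" of length 11; no pair shares a longer one.
Longest shared-prefix length: 11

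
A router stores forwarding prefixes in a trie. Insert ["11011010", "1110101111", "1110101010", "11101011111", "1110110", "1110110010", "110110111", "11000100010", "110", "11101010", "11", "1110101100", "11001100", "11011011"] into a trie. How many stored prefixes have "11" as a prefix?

Walk to "11"; the words in its subtree are exactly those with that prefix.
Matches: "11", "110", "11000100010", "11001100", "11011010", "11011011", "110110111", "11101010", "1110101010", "1110101100", "1110101111", "11101011111", "1110110", "1110110010"
Count: 14

14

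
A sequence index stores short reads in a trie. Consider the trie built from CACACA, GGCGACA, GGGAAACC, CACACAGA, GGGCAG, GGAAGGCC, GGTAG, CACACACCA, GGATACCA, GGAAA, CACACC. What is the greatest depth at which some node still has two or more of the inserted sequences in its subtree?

6

Equivalently: take the maximum, over all pairs, of their longest common prefix length.
e.g. "CACACA" and "CACACACCA" share the prefix "CACACA" of length 6; no pair shares a longer one.
Longest shared-prefix length: 6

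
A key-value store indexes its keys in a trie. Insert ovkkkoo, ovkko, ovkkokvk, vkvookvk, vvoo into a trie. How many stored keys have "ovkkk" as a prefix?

Walk to "ovkkk"; the words in its subtree are exactly those with that prefix.
Words under "ovkkk": ovkkkoo
Count: 1

1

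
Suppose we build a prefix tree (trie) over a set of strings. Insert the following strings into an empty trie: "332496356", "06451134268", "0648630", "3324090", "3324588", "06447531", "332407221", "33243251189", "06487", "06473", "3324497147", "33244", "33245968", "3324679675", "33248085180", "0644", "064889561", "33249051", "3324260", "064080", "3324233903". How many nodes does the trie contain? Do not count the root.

90

For each word, the new-node count is its length minus the longest prefix already in the trie:
  "332496356" → 9 new (3, 3, 2, 4, 9, 6, 3, 5, 6)
  "06451134268" → 11 new (0, 6, 4, 5, 1, 1, 3, 4, 2, 6, 8)
  "0648630" → prefix "064" already present; 4 new (8, 6, 3, 0)
  "3324090" → prefix "3324" already present; 3 new (0, 9, 0)
  "3324588" → prefix "3324" already present; 3 new (5, 8, 8)
  "06447531" → prefix "064" already present; 5 new (4, 7, 5, 3, 1)
  "332407221" → prefix "33240" already present; 4 new (7, 2, 2, 1)
  "33243251189" → prefix "3324" already present; 7 new (3, 2, 5, 1, 1, 8, 9)
  "06487" → prefix "0648" already present; 1 new (7)
  "06473" → prefix "064" already present; 2 new (7, 3)
  "3324497147" → prefix "3324" already present; 6 new (4, 9, 7, 1, 4, 7)
  "33244" → prefix "33244" already present; 0 new (none)
  "33245968" → prefix "33245" already present; 3 new (9, 6, 8)
  "3324679675" → prefix "3324" already present; 6 new (6, 7, 9, 6, 7, 5)
  "33248085180" → prefix "3324" already present; 7 new (8, 0, 8, 5, 1, 8, 0)
  "0644" → prefix "0644" already present; 0 new (none)
  "064889561" → prefix "0648" already present; 5 new (8, 9, 5, 6, 1)
  "33249051" → prefix "33249" already present; 3 new (0, 5, 1)
  "3324260" → prefix "3324" already present; 3 new (2, 6, 0)
  "064080" → prefix "064" already present; 3 new (0, 8, 0)
  "3324233903" → prefix "33242" already present; 5 new (3, 3, 9, 0, 3)
Total nodes = 9 + 11 + 4 + 3 + 3 + 5 + 4 + 7 + 1 + 2 + 6 + 0 + 3 + 6 + 7 + 0 + 5 + 3 + 3 + 3 + 5 = 90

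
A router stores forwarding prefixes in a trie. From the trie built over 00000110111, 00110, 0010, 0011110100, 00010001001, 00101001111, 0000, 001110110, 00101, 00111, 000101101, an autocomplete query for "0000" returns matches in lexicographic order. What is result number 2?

Words with prefix "0000", in lexicographic order: "0000", "00000110111"
The 2nd is 00000110111.

00000110111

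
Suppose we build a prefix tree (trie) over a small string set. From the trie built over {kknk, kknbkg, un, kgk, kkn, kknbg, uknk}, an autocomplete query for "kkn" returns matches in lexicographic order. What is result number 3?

Filter for "kkn…" and sort: "kkn", "kknbg", "kknbkg", "kknk"
The 3rd is kknbkg.

kknbkg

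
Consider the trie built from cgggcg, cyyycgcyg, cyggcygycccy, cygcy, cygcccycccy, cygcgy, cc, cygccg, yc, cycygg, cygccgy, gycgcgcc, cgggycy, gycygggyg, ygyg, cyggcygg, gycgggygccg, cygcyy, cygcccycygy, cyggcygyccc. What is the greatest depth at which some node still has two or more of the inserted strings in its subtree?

11

Look for the deepest trie node that still has at least two words in its subtree.
e.g. "cyggcygyccc" and "cyggcygycccy" share the prefix "cyggcygyccc" of length 11; no pair shares a longer one.
Longest shared-prefix length: 11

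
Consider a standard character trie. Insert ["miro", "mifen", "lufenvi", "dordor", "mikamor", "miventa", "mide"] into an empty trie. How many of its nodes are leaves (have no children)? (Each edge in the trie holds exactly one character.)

Leaves are exactly the stored words that no other stored word extends.
Those words: "dordor", "lufenvi", "mide", "mifen", "mikamor", "miro", "miventa"
Leaf count: 7

7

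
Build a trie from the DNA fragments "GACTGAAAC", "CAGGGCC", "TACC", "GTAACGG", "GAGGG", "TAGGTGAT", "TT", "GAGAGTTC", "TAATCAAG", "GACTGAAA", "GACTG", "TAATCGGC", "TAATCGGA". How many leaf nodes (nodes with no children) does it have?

11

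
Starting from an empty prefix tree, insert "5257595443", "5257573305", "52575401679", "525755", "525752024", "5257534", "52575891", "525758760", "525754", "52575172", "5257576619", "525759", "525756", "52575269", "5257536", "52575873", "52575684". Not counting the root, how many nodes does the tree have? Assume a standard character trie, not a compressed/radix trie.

48

Insert word by word; a character creates a node only if that edge doesn't already exist:
  "5257595443" → 10 new (5, 2, 5, 7, 5, 9, 5, 4, 4, 3)
  "5257573305" → prefix "52575" already present; 5 new (7, 3, 3, 0, 5)
  "52575401679" → prefix "52575" already present; 6 new (4, 0, 1, 6, 7, 9)
  "525755" → prefix "52575" already present; 1 new (5)
  "525752024" → prefix "52575" already present; 4 new (2, 0, 2, 4)
  "5257534" → prefix "52575" already present; 2 new (3, 4)
  "52575891" → prefix "52575" already present; 3 new (8, 9, 1)
  "525758760" → prefix "525758" already present; 3 new (7, 6, 0)
  "525754" → prefix "525754" already present; 0 new (none)
  "52575172" → prefix "52575" already present; 3 new (1, 7, 2)
  "5257576619" → prefix "525757" already present; 4 new (6, 6, 1, 9)
  "525759" → prefix "525759" already present; 0 new (none)
  "525756" → prefix "52575" already present; 1 new (6)
  "52575269" → prefix "525752" already present; 2 new (6, 9)
  "5257536" → prefix "525753" already present; 1 new (6)
  "52575873" → prefix "5257587" already present; 1 new (3)
  "52575684" → prefix "525756" already present; 2 new (8, 4)
Total nodes = 10 + 5 + 6 + 1 + 4 + 2 + 3 + 3 + 0 + 3 + 4 + 0 + 1 + 2 + 1 + 1 + 2 = 48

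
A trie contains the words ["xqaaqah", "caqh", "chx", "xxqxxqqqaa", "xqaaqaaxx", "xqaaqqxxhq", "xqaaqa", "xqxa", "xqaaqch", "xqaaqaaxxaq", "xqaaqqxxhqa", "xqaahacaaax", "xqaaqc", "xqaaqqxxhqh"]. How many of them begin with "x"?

Walk to "x"; the words in its subtree are exactly those with that prefix.
Words under "x": xqaahacaaax, xqaaqa, xqaaqaaxx, xqaaqaaxxaq, xqaaqah, xqaaqc, xqaaqch, xqaaqqxxhq, xqaaqqxxhqa, xqaaqqxxhqh, xqxa, xxqxxqqqaa
Count: 12

12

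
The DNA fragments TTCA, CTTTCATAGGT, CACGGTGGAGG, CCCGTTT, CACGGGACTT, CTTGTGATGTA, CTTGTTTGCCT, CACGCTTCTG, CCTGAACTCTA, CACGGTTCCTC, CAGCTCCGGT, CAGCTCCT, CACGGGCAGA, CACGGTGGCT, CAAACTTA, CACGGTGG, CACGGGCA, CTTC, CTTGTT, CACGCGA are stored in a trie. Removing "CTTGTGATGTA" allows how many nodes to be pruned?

6

Walk "CTTGTGATGTA" from the leaf back toward the root, removing each node that no remaining word uses.
The suffix "GATGTA" (6 nodes) is used only by "CTTGTGATGTA"; the node for "CTTGT" still has the child "T", so pruning stops there.
Nodes removed: 6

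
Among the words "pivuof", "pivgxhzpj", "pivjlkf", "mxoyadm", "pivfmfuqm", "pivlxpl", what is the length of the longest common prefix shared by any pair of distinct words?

Equivalently: take the maximum, over all pairs, of their longest common prefix length.
e.g. "pivfmfuqm" and "pivgxhzpj" share the prefix "piv" of length 3; no pair shares a longer one.
Longest shared-prefix length: 3

3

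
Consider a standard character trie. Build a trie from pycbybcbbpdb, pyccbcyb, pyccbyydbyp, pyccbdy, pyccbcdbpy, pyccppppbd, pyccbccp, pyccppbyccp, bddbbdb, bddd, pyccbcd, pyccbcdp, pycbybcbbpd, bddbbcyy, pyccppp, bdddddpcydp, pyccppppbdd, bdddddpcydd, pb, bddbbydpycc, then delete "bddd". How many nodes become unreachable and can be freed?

After clearing the end-marker at "bddd", prune upward until reaching a node still needed by another word.
Every node on "bddd" is still needed (e.g. by "bdddddpcydp"), so nothing is freed.
Nodes removed: 0

0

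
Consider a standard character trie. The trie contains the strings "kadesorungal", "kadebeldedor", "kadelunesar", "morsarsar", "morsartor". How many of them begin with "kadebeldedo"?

Walk to "kadebeldedo"; the words in its subtree are exactly those with that prefix.
Words under "kadebeldedo": kadebeldedor
Count: 1

1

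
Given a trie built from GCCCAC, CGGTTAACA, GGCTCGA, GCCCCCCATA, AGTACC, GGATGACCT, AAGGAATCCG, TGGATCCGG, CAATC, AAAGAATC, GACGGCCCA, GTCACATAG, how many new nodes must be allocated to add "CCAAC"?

Walking "CCAAC" from the root, the first 1 characters ("C") follow existing edges; "C" is the first miss.
So 5 − 1 = 4 new nodes.

4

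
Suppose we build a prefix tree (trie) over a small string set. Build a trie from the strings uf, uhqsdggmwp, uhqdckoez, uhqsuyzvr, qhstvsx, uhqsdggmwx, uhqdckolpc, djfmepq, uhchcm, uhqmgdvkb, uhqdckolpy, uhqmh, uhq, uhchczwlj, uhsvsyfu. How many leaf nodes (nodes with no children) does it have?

14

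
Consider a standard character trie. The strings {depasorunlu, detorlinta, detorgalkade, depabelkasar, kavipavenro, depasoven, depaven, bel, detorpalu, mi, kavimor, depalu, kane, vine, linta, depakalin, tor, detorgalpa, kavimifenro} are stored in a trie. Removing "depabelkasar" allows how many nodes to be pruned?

8

After clearing the end-marker at "depabelkasar", prune upward until reaching a node still needed by another word.
The suffix "belkasar" (8 nodes) is used only by "depabelkasar"; the node for "depa" still has the child "s", so pruning stops there.
Nodes removed: 8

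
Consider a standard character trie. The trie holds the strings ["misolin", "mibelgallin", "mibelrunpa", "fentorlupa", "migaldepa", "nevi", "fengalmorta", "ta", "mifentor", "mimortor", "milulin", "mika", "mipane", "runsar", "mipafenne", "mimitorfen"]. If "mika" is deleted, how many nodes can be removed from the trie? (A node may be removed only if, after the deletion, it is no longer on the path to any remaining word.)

2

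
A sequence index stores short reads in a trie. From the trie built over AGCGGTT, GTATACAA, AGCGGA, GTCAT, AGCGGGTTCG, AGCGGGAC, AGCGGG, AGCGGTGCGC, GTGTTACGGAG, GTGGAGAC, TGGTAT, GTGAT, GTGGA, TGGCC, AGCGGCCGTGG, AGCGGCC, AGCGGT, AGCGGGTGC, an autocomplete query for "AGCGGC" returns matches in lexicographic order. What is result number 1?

AGCGGCC

Filter for "AGCGGC…" and sort: "AGCGGCC", "AGCGGCCGTGG"
The 1st is AGCGGCC.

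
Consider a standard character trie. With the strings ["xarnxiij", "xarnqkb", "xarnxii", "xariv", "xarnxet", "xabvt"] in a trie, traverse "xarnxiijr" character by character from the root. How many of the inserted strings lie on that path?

2

Traverse "xarnxiijr" character by character; count nodes along the way that are marked as word ends.
Prefixes of the query that are stored words: "xarnxii", "xarnxiij"
Count: 2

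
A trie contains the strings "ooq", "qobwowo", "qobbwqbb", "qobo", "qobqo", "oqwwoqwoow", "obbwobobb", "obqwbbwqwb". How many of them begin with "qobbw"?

1

Walk to "qobbw"; the words in its subtree are exactly those with that prefix.
Words under "qobbw": qobbwqbb
Count: 1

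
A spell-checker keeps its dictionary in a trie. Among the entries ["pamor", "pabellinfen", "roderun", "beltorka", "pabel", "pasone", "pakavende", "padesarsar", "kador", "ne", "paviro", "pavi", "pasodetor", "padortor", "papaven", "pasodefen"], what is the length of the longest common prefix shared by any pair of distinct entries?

6

The deepest shared node is where two words last agree before diverging.
"pasodefen" and "pasodetor" agree on "pasode" (6 characters) before diverging; nothing deeper is shared.
Longest shared-prefix length: 6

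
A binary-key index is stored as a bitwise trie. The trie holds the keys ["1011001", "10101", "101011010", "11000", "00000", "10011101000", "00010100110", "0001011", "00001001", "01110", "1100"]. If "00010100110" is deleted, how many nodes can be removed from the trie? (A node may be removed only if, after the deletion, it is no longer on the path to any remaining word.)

5

Walk "00010100110" from the leaf back toward the root, removing each node that no remaining word uses.
The suffix "00110" (5 nodes) is used only by "00010100110"; the node for "000101" still has the child "1", so pruning stops there.
Nodes removed: 5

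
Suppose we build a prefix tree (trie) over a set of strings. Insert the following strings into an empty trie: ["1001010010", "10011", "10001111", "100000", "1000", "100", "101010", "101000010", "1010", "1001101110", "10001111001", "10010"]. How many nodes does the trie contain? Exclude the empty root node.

Trie structure (* marks end of a word):
(root)
└─ 1
   └─ 0
      ├─ 0 *
      │  ├─ 0 *
      │  │  ├─ 0
      │  │  │  └─ 0 *
      │  │  └─ 1
      │  │     └─ 1
      │  │        └─ 1
      │  │           └─ 1 *
      │  │              └─ 0
      │  │                 └─ 0
      │  │                    └─ 1 *
      │  └─ 1
      │     ├─ 0 *
      │     │  └─ 1
      │     │     └─ 0
      │     │        └─ 0
      │     │           └─ 1
      │     │              └─ 0 *
      │     └─ 1 *
      │        └─ 0
      │           └─ 1
      │              └─ 1
      │                 └─ 1
      │                    └─ 0 *
      └─ 1
         └─ 0 *
            ├─ 0
            │  └─ 0
            │     └─ 0
            │        └─ 1
            │           └─ 0 *
            └─ 1
               └─ 0 *
Counting every labelled node above: 35.

35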